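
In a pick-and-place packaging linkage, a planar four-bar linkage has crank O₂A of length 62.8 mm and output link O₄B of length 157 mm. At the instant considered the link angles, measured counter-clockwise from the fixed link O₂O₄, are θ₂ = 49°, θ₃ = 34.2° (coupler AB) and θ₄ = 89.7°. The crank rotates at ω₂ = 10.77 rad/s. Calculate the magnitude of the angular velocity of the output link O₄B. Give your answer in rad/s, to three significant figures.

ω₂ = 10.77 rad/s
Differentiating the loop-closure r₂e^{iθ₂}+r₃e^{iθ₃}=r₁+r₄e^{iθ₄} gives r₂ω₂e^{iθ₂}+r₃ω₃e^{iθ₃}=r₄ω₄e^{iθ₄}.
Eliminating the other unknown: ω₄ = r₂ω₂ sin(θ₂−θ₃) / [r₄ sin(θ₄−θ₃)].
Numerator sine = +0.25545; denominator sine = +0.82413.
Result = 0.0628·10.77·(+0.25545) / (0.157·(+0.82413)) = +1.3353 rad/s; magnitude 1.3353 rad/s.

1.34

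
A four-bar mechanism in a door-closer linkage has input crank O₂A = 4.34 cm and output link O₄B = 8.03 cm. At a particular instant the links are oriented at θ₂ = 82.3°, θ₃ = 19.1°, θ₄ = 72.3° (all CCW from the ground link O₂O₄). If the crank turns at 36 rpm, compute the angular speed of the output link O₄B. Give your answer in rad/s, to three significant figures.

2.27

ω₂ = 3.77 rad/s (from 36 rpm).
Differentiating the loop-closure r₂e^{iθ₂}+r₃e^{iθ₃}=r₁+r₄e^{iθ₄} gives r₂ω₂e^{iθ₂}+r₃ω₃e^{iθ₃}=r₄ω₄e^{iθ₄}.
Eliminating the other unknown: ω₄ = r₂ω₂ sin(θ₂−θ₃) / [r₄ sin(θ₄−θ₃)].
Numerator sine = +0.89259; denominator sine = +0.80073.
Result = 0.0434·3.77·(+0.89259) / (0.0803·(+0.80073)) = +2.2713 rad/s; magnitude 2.2713 rad/s.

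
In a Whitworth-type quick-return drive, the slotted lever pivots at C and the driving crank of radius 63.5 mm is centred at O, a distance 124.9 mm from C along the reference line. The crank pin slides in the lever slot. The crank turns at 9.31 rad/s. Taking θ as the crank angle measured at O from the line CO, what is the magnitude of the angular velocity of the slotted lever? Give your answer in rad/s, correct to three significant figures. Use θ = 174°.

9.31

ω = 9.31 rad/s
Crank pin A relative to C: A = (d + r cosθ, r sinθ); lever angle φ = atan2(r sinθ, d + r cosθ).
Differentiating tanφ: φ̇ = rω(d cosθ + r)/(d² + r² + 2dr cosθ).
d² + r² + 2dr cosθ = |CA|² = 0.00385686 m²;  d cosθ + r = -0.060716 m.
|ω_lever| = |0.0635·9.31·-0.060716| / 0.00385686 = 9.3066 rad/s.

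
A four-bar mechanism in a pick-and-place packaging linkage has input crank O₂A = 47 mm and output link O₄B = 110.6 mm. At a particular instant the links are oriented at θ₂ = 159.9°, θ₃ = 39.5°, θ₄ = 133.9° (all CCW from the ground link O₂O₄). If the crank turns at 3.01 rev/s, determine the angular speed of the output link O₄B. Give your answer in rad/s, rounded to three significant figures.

6.95

ω₂ = 18.91 rad/s (from 3.01 rev/s).
Differentiating the loop-closure r₂e^{iθ₂}+r₃e^{iθ₃}=r₁+r₄e^{iθ₄} gives r₂ω₂e^{iθ₂}+r₃ω₃e^{iθ₃}=r₄ω₄e^{iθ₄}.
Eliminating the other unknown: ω₄ = r₂ω₂ sin(θ₂−θ₃) / [r₄ sin(θ₄−θ₃)].
Numerator sine = +0.86251; denominator sine = +0.99705.
Result = 0.047·18.91·(+0.86251) / (0.1106·(+0.99705)) = +6.9524 rad/s; magnitude 6.9524 rad/s.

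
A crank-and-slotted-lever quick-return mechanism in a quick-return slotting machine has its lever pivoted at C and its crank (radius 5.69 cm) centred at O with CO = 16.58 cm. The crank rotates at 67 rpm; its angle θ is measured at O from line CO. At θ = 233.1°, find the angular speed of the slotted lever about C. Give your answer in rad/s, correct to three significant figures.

ω = 7.016 rad/s (from 67 rpm).
Crank pin A relative to C: A = (d + r cosθ, r sinθ); lever angle φ = atan2(r sinθ, d + r cosθ).
Differentiating tanφ: φ̇ = rω(d cosθ + r)/(d² + r² + 2dr cosθ).
d² + r² + 2dr cosθ = |CA|² = 0.0193985 m²;  d cosθ + r = -0.04265 m.
|ω_lever| = |0.0569·7.016·-0.04265| / 0.0193985 = 0.87773 rad/s.

0.878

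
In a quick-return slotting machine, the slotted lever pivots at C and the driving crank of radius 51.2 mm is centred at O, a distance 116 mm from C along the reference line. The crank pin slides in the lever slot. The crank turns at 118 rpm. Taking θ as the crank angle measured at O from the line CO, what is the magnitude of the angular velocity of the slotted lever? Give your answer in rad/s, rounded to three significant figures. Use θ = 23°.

ω = 12.36 rad/s (from 118 rpm).
Crank pin A relative to C: A = (d + r cosθ, r sinθ); lever angle φ = atan2(r sinθ, d + r cosθ).
Differentiating tanφ: φ̇ = rω(d cosθ + r)/(d² + r² + 2dr cosθ).
d² + r² + 2dr cosθ = |CA|² = 0.0270116 m²;  d cosθ + r = +0.15798 m.
|ω_lever| = |0.0512·12.36·+0.15798| / 0.0270116 = 3.7002 rad/s.

3.70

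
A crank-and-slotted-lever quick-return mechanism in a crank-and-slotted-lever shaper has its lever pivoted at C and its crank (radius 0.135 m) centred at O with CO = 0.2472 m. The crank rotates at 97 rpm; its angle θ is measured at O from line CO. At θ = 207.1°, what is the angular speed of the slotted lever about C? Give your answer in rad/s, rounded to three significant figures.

5.86

ω = 10.16 rad/s (from 97 rpm).
Crank pin A relative to C: A = (d + r cosθ, r sinθ); lever angle φ = atan2(r sinθ, d + r cosθ).
Differentiating tanφ: φ̇ = rω(d cosθ + r)/(d² + r² + 2dr cosθ).
d² + r² + 2dr cosθ = |CA|² = 0.0199165 m²;  d cosθ + r = -0.085061 m.
|ω_lever| = |0.135·10.16·-0.085061| / 0.0199165 = 5.8567 rad/s.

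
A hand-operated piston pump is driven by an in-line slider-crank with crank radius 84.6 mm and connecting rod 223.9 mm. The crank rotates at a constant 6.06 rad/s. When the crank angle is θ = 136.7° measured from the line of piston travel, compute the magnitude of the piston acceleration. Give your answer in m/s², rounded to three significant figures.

2.14

ω = 6.06 rad/s
x(θ) = r cosθ + √(L² − r² sin²θ); with ω constant, a = ω²·d²x/dθ².
d²x/dθ² = −r cosθ − r²(cos2θ)/√u − r⁴ sin²2θ/(4u^{3/2}),  u = L² − r² sin²θ = 0.0467649 m².
Substituting r = 0.0846 m, L = 0.2239 m, θ = 136.7°: d²x/dθ² = +0.058345 m.
a = ω²·d²x/dθ² = (6.06)²·(+0.058345) = +2.1426 m/s²;  |a| = 2.1426 m/s².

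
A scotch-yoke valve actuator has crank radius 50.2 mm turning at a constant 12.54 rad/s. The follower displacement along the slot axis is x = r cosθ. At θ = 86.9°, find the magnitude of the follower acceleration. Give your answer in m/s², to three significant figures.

0.427

ω = 12.54 rad/s
x = r cosθ ⇒ ẍ = −rω² cosθ (ω constant).
|a| = rω²|cosθ| = 0.0502·(12.54)²·|cos 86.9°| = 0.4269 m/s².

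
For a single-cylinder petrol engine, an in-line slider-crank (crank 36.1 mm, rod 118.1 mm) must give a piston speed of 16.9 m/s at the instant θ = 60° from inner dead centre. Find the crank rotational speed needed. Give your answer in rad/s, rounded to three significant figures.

467

For an in-line slider-crank, |v_piston| = rω|sinθ|·[1 + r cosθ/√(L² − r² sin²θ)].
With r = 0.0361 m, L = 0.1181 m, θ = 60°: the bracketed kinematic factor |dx/dθ| = 0.036218 m.
ω = v/|dx/dθ| = 16.9/0.036218 = 466.61 rad/s.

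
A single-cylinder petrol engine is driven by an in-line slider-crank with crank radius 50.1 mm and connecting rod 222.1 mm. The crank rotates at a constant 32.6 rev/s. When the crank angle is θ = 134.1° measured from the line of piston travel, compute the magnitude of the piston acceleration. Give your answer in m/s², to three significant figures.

1470

ω = 2π·32.6 = 204.8 rad/s
x(θ) = r cosθ + √(L² − r² sin²θ); with ω constant, a = ω²·d²x/dθ².
d²x/dθ² = −r cosθ − r²(cos2θ)/√u − r⁴ sin²2θ/(4u^{3/2}),  u = L² − r² sin²θ = 0.048034 m².
Substituting r = 0.0501 m, L = 0.2221 m, θ = 134.1°: d²x/dθ² = +0.035075 m.
a = ω²·d²x/dθ² = (204.8)²·(+0.035075) = +1471.6 m/s²;  |a| = 1471.6 m/s².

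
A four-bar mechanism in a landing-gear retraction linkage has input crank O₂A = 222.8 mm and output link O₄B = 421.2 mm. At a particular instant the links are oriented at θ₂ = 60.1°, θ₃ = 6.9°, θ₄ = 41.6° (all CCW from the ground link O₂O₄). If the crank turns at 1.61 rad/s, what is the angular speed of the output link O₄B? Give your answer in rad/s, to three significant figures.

ω₂ = 1.61 rad/s
Differentiating the loop-closure r₂e^{iθ₂}+r₃e^{iθ₃}=r₁+r₄e^{iθ₄} gives r₂ω₂e^{iθ₂}+r₃ω₃e^{iθ₃}=r₄ω₄e^{iθ₄}.
Eliminating the other unknown: ω₄ = r₂ω₂ sin(θ₂−θ₃) / [r₄ sin(θ₄−θ₃)].
Numerator sine = +0.80073; denominator sine = +0.56928.
Result = 0.2228·1.61·(+0.80073) / (0.4212·(+0.56928)) = +1.1979 rad/s; magnitude 1.1979 rad/s.

1.20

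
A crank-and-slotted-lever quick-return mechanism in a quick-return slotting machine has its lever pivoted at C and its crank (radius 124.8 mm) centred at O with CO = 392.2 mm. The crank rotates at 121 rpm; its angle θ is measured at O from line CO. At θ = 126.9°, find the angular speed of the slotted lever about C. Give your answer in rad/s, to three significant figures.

ω = 12.67 rad/s (from 121 rpm).
Crank pin A relative to C: A = (d + r cosθ, r sinθ); lever angle φ = atan2(r sinθ, d + r cosθ).
Differentiating tanφ: φ̇ = rω(d cosθ + r)/(d² + r² + 2dr cosθ).
d² + r² + 2dr cosθ = |CA|² = 0.110619 m²;  d cosθ + r = -0.11068 m.
|ω_lever| = |0.1248·12.67·-0.11068| / 0.110619 = 1.5823 rad/s.

1.58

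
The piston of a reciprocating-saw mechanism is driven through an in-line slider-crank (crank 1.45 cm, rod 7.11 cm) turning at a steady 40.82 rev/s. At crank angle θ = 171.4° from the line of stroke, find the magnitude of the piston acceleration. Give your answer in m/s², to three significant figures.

ω = 2π·40.8 = 256.5 rad/s
x(θ) = r cosθ + √(L² − r² sin²θ); with ω constant, a = ω²·d²x/dθ².
d²x/dθ² = −r cosθ − r²(cos2θ)/√u − r⁴ sin²2θ/(4u^{3/2}),  u = L² − r² sin²θ = 0.00505051 m².
Substituting r = 0.0145 m, L = 0.0711 m, θ = 171.4°: d²x/dθ² = +0.011508 m.
a = ω²·d²x/dθ² = (256.5)²·(+0.011508) = +757.02 m/s²;  |a| = 757.02 m/s².

757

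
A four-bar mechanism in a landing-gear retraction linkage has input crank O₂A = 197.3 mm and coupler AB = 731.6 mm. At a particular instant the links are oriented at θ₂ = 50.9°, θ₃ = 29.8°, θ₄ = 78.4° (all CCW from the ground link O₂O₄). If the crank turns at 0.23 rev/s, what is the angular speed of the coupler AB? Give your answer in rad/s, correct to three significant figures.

0.240

ω₂ = 1.445 rad/s (from 0.23 rev/s).
Differentiating the loop-closure r₂e^{iθ₂}+r₃e^{iθ₃}=r₁+r₄e^{iθ₄} gives r₂ω₂e^{iθ₂}+r₃ω₃e^{iθ₃}=r₄ω₄e^{iθ₄}.
Eliminating the other unknown: ω₃ = r₂ω₂ sin(θ₄−θ₂) / [r₃ sin(θ₃−θ₄)].
Numerator sine = +0.46175; denominator sine = -0.75011.
Result = 0.1973·1.445·(+0.46175) / (0.7316·(-0.75011)) = -0.23991 rad/s; magnitude 0.23991 rad/s.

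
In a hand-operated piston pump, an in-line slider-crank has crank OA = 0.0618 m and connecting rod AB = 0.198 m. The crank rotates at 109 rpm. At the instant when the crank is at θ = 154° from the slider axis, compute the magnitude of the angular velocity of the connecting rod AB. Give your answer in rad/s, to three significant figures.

ω = 11.41 rad/s (converted from 109 rpm).
The rod makes angle φ with the slider axis where L sinφ = r sinθ; differentiating, L cosφ·φ̇ = r ω cosθ.
L cosφ = √(L² − r² sin²θ) = 0.19614 m.
|ω_rod| = r ω |cosθ| / √(L² − r² sin²θ) = 0.0618·11.41·0.89879/0.19614 = 3.2325 rad/s.

3.23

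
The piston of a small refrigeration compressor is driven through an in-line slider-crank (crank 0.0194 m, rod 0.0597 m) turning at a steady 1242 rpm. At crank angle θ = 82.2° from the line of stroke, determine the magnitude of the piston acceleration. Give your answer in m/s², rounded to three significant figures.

63.7

ω = 2π·1242/60 = 130.1 rad/s
x(θ) = r cosθ + √(L² − r² sin²θ); with ω constant, a = ω²·d²x/dθ².
d²x/dθ² = −r cosθ − r²(cos2θ)/√u − r⁴ sin²2θ/(4u^{3/2}),  u = L² − r² sin²θ = 0.00319466 m².
Substituting r = 0.0194 m, L = 0.0597 m, θ = 82.2°: d²x/dθ² = +0.0037664 m.
a = ω²·d²x/dθ² = (130.1)²·(+0.0037664) = +63.712 m/s²;  |a| = 63.712 m/s².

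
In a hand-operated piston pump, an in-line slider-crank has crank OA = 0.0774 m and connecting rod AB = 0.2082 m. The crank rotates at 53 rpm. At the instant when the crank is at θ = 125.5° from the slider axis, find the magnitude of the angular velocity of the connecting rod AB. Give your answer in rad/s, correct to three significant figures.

1.26

ω = 5.55 rad/s (converted from 53 rpm).
The rod makes angle φ with the slider axis where L sinφ = r sinθ; differentiating, L cosφ·φ̇ = r ω cosθ.
L cosφ = √(L² − r² sin²θ) = 0.19844 m.
|ω_rod| = r ω |cosθ| / √(L² − r² sin²θ) = 0.0774·5.55·0.58070/0.19844 = 1.2571 rad/s.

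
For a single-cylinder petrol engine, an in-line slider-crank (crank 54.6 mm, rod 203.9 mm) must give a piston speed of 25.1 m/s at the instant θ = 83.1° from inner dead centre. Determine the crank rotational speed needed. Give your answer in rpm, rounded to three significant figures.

For an in-line slider-crank, |v_piston| = rω|sinθ|·[1 + r cosθ/√(L² − r² sin²θ)].
With r = 0.0546 m, L = 0.2039 m, θ = 83.1°: the bracketed kinematic factor |dx/dθ| = 0.056013 m.
ω = v/|dx/dθ| = 25.1/0.056013 = 448.11 rad/s.
N = 60ω/(2π) = 4279.1 rpm.

4280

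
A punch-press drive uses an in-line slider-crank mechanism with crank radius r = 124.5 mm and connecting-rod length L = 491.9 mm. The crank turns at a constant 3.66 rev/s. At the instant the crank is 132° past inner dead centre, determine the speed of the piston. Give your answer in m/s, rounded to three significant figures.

ω = 2π·3.66 = 23 rad/s
For an in-line slider-crank, x = r cosθ + √(L² − r² sin²θ), so v = −rω sinθ·[1 + r cosθ/√(L² − r² sin²θ)].
With r = 0.1245 m, L = 0.4919 m, θ = 132°: √(L² − r² sin²θ) = 0.48312 m.
v = −0.1245·23·0.74314·[1 + 0.1245·-0.66913/0.48312] = -1.7608 m/s.
|v| = 1.7608 m/s.

1.76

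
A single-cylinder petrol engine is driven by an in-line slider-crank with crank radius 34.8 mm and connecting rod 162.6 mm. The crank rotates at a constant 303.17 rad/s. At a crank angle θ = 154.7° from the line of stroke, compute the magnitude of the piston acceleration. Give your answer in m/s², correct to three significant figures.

2450

ω = 303.2 rad/s
x(θ) = r cosθ + √(L² − r² sin²θ); with ω constant, a = ω²·d²x/dθ².
d²x/dθ² = −r cosθ − r²(cos2θ)/√u − r⁴ sin²2θ/(4u^{3/2}),  u = L² − r² sin²θ = 0.0262176 m².
Substituting r = 0.0348 m, L = 0.1626 m, θ = 154.7°: d²x/dθ² = +0.026663 m.
a = ω²·d²x/dθ² = (303.2)²·(+0.026663) = +2450.7 m/s²;  |a| = 2450.7 m/s².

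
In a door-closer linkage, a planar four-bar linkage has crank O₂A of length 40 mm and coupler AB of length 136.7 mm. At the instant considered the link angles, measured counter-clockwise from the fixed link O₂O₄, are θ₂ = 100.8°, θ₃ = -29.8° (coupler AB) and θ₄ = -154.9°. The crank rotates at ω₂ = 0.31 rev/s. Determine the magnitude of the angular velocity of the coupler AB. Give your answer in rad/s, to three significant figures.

ω₂ = 1.948 rad/s (from 0.31 rev/s).
Differentiating the loop-closure r₂e^{iθ₂}+r₃e^{iθ₃}=r₁+r₄e^{iθ₄} gives r₂ω₂e^{iθ₂}+r₃ω₃e^{iθ₃}=r₄ω₄e^{iθ₄}.
Eliminating the other unknown: ω₃ = r₂ω₂ sin(θ₄−θ₂) / [r₃ sin(θ₃−θ₄)].
Numerator sine = +0.96902; denominator sine = +0.81815.
Result = 0.04·1.948·(+0.96902) / (0.1367·(+0.81815)) = +0.67504 rad/s; magnitude 0.67504 rad/s.

0.675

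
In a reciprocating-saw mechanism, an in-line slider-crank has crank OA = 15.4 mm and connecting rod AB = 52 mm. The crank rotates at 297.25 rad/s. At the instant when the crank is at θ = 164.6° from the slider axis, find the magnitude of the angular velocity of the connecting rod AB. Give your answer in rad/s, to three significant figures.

85.1

ω = 297.2 rad/s
The rod makes angle φ with the slider axis where L sinφ = r sinθ; differentiating, L cosφ·φ̇ = r ω cosθ.
L cosφ = √(L² − r² sin²θ) = 0.051839 m.
|ω_rod| = r ω |cosθ| / √(L² − r² sin²θ) = 0.0154·297.2·0.96410/0.051839 = 85.135 rad/s.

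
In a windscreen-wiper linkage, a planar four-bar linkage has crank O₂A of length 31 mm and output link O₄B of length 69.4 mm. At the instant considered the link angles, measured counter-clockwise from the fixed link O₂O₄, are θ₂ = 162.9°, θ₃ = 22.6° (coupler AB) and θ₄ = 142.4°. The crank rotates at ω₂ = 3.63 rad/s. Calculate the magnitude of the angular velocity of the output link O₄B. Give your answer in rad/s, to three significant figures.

1.19

ω₂ = 3.63 rad/s
Differentiating the loop-closure r₂e^{iθ₂}+r₃e^{iθ₃}=r₁+r₄e^{iθ₄} gives r₂ω₂e^{iθ₂}+r₃ω₃e^{iθ₃}=r₄ω₄e^{iθ₄}.
Eliminating the other unknown: ω₄ = r₂ω₂ sin(θ₂−θ₃) / [r₄ sin(θ₄−θ₃)].
Numerator sine = +0.63877; denominator sine = +0.86777.
Result = 0.031·3.63·(+0.63877) / (0.0694·(+0.86777)) = +1.1936 rad/s; magnitude 1.1936 rad/s.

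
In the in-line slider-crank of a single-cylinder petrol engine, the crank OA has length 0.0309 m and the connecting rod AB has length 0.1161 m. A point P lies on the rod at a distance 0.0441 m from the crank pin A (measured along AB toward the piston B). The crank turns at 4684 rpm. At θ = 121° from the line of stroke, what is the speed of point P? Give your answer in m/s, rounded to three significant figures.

13.2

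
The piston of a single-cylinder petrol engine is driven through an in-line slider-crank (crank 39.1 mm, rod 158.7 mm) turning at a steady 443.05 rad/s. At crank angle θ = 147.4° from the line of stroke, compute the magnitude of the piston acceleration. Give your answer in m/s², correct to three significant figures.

5640

ω = 443.1 rad/s
x(θ) = r cosθ + √(L² − r² sin²θ); with ω constant, a = ω²·d²x/dθ².
d²x/dθ² = −r cosθ − r²(cos2θ)/√u − r⁴ sin²2θ/(4u^{3/2}),  u = L² − r² sin²θ = 0.0247419 m².
Substituting r = 0.0391 m, L = 0.1587 m, θ = 147.4°: d²x/dθ² = +0.028739 m.
a = ω²·d²x/dθ² = (443.1)²·(+0.028739) = +5641.3 m/s²;  |a| = 5641.3 m/s².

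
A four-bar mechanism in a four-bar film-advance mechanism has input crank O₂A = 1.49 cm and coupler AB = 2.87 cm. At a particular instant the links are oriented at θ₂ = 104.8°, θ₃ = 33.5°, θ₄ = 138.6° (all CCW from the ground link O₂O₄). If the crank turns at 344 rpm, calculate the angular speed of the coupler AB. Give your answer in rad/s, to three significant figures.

10.8

ω₂ = 36.02 rad/s (from 344 rpm).
Differentiating the loop-closure r₂e^{iθ₂}+r₃e^{iθ₃}=r₁+r₄e^{iθ₄} gives r₂ω₂e^{iθ₂}+r₃ω₃e^{iθ₃}=r₄ω₄e^{iθ₄}.
Eliminating the other unknown: ω₃ = r₂ω₂ sin(θ₄−θ₂) / [r₃ sin(θ₃−θ₄)].
Numerator sine = +0.55630; denominator sine = -0.96547.
Result = 0.0149·36.02·(+0.55630) / (0.0287·(-0.96547)) = -10.776 rad/s; magnitude 10.776 rad/s.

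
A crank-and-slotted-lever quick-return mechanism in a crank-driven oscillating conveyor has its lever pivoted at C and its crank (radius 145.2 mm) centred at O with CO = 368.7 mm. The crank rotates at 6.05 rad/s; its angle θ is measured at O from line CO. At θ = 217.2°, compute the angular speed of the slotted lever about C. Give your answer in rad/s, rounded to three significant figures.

1.82

ω = 6.05 rad/s
Crank pin A relative to C: A = (d + r cosθ, r sinθ); lever angle φ = atan2(r sinθ, d + r cosθ).
Differentiating tanφ: φ̇ = rω(d cosθ + r)/(d² + r² + 2dr cosθ).
d² + r² + 2dr cosθ = |CA|² = 0.0717379 m²;  d cosθ + r = -0.14848 m.
|ω_lever| = |0.1452·6.05·-0.14848| / 0.0717379 = 1.8182 rad/s.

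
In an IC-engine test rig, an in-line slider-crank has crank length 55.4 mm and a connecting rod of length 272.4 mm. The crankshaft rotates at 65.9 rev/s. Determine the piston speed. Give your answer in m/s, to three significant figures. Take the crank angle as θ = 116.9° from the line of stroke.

18.5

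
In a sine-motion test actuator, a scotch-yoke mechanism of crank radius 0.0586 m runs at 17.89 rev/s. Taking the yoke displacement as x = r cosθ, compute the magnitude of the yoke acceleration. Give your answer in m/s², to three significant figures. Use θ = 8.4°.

ω = 112.4 rad/s (from 17.89 rev/s).
x = r cosθ ⇒ ẍ = −rω² cosθ (ω constant).
|a| = rω²|cosθ| = 0.0586·(112.4)²·|cos 8.4°| = 732.48 m/s².

732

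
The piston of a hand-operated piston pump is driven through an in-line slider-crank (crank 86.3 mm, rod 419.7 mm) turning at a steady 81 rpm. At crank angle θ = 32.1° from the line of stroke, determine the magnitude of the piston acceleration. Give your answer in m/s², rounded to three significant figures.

5.83

ω = 2π·81/60 = 8.482 rad/s
x(θ) = r cosθ + √(L² − r² sin²θ); with ω constant, a = ω²·d²x/dθ².
d²x/dθ² = −r cosθ − r²(cos2θ)/√u − r⁴ sin²2θ/(4u^{3/2}),  u = L² − r² sin²θ = 0.174045 m².
Substituting r = 0.0863 m, L = 0.4197 m, θ = 32.1°: d²x/dθ² = -0.081031 m.
a = ω²·d²x/dθ² = (8.482)²·(-0.081031) = -5.8302 m/s²;  |a| = 5.8302 m/s².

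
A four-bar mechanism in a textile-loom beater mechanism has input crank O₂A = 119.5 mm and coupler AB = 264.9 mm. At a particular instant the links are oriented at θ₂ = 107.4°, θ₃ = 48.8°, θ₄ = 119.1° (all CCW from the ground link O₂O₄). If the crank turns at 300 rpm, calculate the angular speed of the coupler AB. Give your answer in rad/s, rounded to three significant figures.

ω₂ = 31.42 rad/s (from 300 rpm).
Differentiating the loop-closure r₂e^{iθ₂}+r₃e^{iθ₃}=r₁+r₄e^{iθ₄} gives r₂ω₂e^{iθ₂}+r₃ω₃e^{iθ₃}=r₄ω₄e^{iθ₄}.
Eliminating the other unknown: ω₃ = r₂ω₂ sin(θ₄−θ₂) / [r₃ sin(θ₃−θ₄)].
Numerator sine = +0.20279; denominator sine = -0.94147.
Result = 0.1195·31.42·(+0.20279) / (0.2649·(-0.94147)) = -3.0526 rad/s; magnitude 3.0526 rad/s.

3.05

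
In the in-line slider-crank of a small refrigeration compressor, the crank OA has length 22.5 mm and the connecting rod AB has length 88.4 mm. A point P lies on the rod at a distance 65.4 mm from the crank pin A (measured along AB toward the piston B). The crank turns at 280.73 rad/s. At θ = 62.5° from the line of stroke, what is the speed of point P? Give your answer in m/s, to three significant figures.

6.15

ω = 280.7 rad/s.  Crank-pin speed |V_A| = rω = 6.3164 m/s, perpendicular to OA.
Rod angle: sinφ = −(r/L) sinθ ⇒ φ = -13.048°; ω_rod = −rω cosθ/√(L²−r²sin²θ) = -33.868 rad/s.
V_P = V_A + ω_rod × AP, with AP = 0.0654 m along the rod.
Components: V_Px = −rω sinθ − a·ω_rod·sinφ = -6.1028 m/s;  V_Py = rω cosθ + a·ω_rod·cosφ = +0.75884 m/s.
|V_P| = √(V_Px² + V_Py²) = 6.1498 m/s.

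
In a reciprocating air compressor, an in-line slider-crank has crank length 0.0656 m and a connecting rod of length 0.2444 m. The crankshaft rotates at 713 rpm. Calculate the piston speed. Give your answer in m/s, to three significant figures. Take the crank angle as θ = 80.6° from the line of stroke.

ω = 2π·713/60 = 74.67 rad/s
For an in-line slider-crank, x = r cosθ + √(L² − r² sin²θ), so v = −rω sinθ·[1 + r cosθ/√(L² − r² sin²θ)].
With r = 0.0656 m, L = 0.2444 m, θ = 80.6°: √(L² − r² sin²θ) = 0.23568 m.
v = −0.0656·74.67·0.98657·[1 + 0.0656·0.16333/0.23568] = -5.0519 m/s.
|v| = 5.0519 m/s.

5.05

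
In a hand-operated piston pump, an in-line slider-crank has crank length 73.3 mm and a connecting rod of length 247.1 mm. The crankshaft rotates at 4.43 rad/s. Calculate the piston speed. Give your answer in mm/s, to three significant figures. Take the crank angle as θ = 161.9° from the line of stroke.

ω = 4.43 rad/s
For an in-line slider-crank, x = r cosθ + √(L² − r² sin²θ), so v = −rω sinθ·[1 + r cosθ/√(L² − r² sin²θ)].
With r = 0.0733 m, L = 0.2471 m, θ = 161.9°: √(L² − r² sin²θ) = 0.24605 m.
v = −0.0733·4.43·0.31068·[1 + 0.0733·-0.95052/0.24605] = -0.072316 m/s.
|v| = 0.072316 m/s = 72.316 mm/s.

72.3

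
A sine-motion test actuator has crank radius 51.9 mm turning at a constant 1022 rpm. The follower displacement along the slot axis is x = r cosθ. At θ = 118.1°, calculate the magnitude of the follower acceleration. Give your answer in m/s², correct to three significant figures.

ω = 107 rad/s (from 1022 rpm).
x = r cosθ ⇒ ẍ = −rω² cosθ (ω constant).
|a| = rω²|cosθ| = 0.0519·(107)²·|cos 118.1°| = 280 m/s².

280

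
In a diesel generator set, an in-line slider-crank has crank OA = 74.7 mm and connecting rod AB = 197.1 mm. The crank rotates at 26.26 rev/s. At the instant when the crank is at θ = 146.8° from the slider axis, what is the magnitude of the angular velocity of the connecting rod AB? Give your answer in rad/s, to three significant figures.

53.5

ω = 165 rad/s (converted from 26.26 rev/s).
The rod makes angle φ with the slider axis where L sinφ = r sinθ; differentiating, L cosφ·φ̇ = r ω cosθ.
L cosφ = √(L² − r² sin²θ) = 0.19281 m.
|ω_rod| = r ω |cosθ| / √(L² − r² sin²θ) = 0.0747·165·0.83676/0.19281 = 53.49 rad/s.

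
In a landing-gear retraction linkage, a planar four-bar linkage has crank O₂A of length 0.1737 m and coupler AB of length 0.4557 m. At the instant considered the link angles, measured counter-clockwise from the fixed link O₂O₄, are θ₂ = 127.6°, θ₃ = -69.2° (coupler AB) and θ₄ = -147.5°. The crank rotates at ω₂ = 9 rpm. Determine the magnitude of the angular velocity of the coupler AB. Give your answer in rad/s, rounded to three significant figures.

ω₂ = 0.9425 rad/s (from 9 rpm).
Differentiating the loop-closure r₂e^{iθ₂}+r₃e^{iθ₃}=r₁+r₄e^{iθ₄} gives r₂ω₂e^{iθ₂}+r₃ω₃e^{iθ₃}=r₄ω₄e^{iθ₄}.
Eliminating the other unknown: ω₃ = r₂ω₂ sin(θ₄−θ₂) / [r₃ sin(θ₃−θ₄)].
Numerator sine = +0.99604; denominator sine = +0.97922.
Result = 0.1737·0.9425·(+0.99604) / (0.4557·(+0.97922)) = +0.36542 rad/s; magnitude 0.36542 rad/s.

0.365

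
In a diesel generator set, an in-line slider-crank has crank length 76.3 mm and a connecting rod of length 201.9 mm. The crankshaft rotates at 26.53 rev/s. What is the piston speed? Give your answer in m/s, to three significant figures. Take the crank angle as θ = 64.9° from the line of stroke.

13.5

ω = 2π·26.5 = 166.7 rad/s
For an in-line slider-crank, x = r cosθ + √(L² − r² sin²θ), so v = −rω sinθ·[1 + r cosθ/√(L² − r² sin²θ)].
With r = 0.0763 m, L = 0.2019 m, θ = 64.9°: √(L² − r² sin²θ) = 0.18971 m.
v = −0.0763·166.7·0.90557·[1 + 0.0763·0.42420/0.18971] = -13.483 m/s.
|v| = 13.483 m/s.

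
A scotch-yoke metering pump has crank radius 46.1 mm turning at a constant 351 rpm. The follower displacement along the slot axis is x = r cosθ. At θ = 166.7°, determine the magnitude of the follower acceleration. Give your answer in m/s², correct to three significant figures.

ω = 36.76 rad/s (from 351 rpm).
x = r cosθ ⇒ ẍ = −rω² cosθ (ω constant).
|a| = rω²|cosθ| = 0.0461·(36.76)²·|cos 166.7°| = 60.613 m/s².

60.6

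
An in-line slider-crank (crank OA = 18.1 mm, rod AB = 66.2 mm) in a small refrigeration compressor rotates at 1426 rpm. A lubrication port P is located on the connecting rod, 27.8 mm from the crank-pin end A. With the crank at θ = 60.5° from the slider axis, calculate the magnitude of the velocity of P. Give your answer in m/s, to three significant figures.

2.61

ω = 149.3 rad/s.  Crank-pin speed |V_A| = rω = 2.7029 m/s, perpendicular to OA.
Rod angle: sinφ = −(r/L) sinθ ⇒ φ = -13.767°; ω_rod = −rω cosθ/√(L²−r²sin²θ) = -20.7 rad/s.
V_P = V_A + ω_rod × AP, with AP = 0.0278 m along the rod.
Components: V_Px = −rω sinθ − a·ω_rod·sinφ = -2.4894 m/s;  V_Py = rω cosθ + a·ω_rod·cosφ = +0.77204 m/s.
|V_P| = √(V_Px² + V_Py²) = 2.6064 m/s.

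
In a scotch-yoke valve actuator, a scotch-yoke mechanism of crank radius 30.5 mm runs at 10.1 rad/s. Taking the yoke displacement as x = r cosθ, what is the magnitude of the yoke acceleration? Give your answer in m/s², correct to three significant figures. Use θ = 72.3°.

0.946

ω = 10.1 rad/s
x = r cosθ ⇒ ẍ = −rω² cosθ (ω constant).
|a| = rω²|cosθ| = 0.0305·(10.1)²·|cos 72.3°| = 0.94594 m/s².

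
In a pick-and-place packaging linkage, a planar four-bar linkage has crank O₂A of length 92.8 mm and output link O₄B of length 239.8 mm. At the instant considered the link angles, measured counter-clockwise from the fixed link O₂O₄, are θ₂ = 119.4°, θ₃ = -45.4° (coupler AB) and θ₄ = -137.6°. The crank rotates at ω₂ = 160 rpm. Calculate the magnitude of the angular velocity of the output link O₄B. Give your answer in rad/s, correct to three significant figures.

ω₂ = 16.76 rad/s (from 160 rpm).
Differentiating the loop-closure r₂e^{iθ₂}+r₃e^{iθ₃}=r₁+r₄e^{iθ₄} gives r₂ω₂e^{iθ₂}+r₃ω₃e^{iθ₃}=r₄ω₄e^{iθ₄}.
Eliminating the other unknown: ω₄ = r₂ω₂ sin(θ₂−θ₃) / [r₄ sin(θ₄−θ₃)].
Numerator sine = +0.26219; denominator sine = -0.99926.
Result = 0.0928·16.76·(+0.26219) / (0.2398·(-0.99926)) = -1.7013 rad/s; magnitude 1.7013 rad/s.

1.70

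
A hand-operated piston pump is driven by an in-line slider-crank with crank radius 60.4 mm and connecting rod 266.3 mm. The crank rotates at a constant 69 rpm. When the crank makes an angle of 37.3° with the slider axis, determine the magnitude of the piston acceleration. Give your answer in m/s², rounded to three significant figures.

2.71

ω = 2π·69/60 = 7.226 rad/s
x(θ) = r cosθ + √(L² − r² sin²θ); with ω constant, a = ω²·d²x/dθ².
d²x/dθ² = −r cosθ − r²(cos2θ)/√u − r⁴ sin²2θ/(4u^{3/2}),  u = L² − r² sin²θ = 0.069576 m².
Substituting r = 0.0604 m, L = 0.2663 m, θ = 37.3°: d²x/dθ² = -0.051888 m.
a = ω²·d²x/dθ² = (7.226)²·(-0.051888) = -2.7091 m/s²;  |a| = 2.7091 m/s².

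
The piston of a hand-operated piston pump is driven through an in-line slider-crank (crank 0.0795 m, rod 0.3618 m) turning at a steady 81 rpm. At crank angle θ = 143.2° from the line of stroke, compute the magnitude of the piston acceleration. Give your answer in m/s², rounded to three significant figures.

4.21

ω = 2π·81/60 = 8.482 rad/s
x(θ) = r cosθ + √(L² − r² sin²θ); with ω constant, a = ω²·d²x/dθ².
d²x/dθ² = −r cosθ − r²(cos2θ)/√u − r⁴ sin²2θ/(4u^{3/2}),  u = L² − r² sin²θ = 0.128631 m².
Substituting r = 0.0795 m, L = 0.3618 m, θ = 143.2°: d²x/dθ² = +0.058483 m.
a = ω²·d²x/dθ² = (8.482)²·(+0.058483) = +4.2078 m/s²;  |a| = 4.2078 m/s².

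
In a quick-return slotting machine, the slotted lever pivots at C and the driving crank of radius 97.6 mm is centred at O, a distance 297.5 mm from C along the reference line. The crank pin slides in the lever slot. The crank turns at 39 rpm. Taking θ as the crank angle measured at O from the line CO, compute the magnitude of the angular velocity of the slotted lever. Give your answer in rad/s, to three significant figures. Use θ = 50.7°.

0.846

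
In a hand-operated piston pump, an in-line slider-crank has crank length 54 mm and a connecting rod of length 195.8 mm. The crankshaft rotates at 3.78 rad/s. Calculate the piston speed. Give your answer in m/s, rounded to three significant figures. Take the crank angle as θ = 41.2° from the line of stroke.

ω = 3.78 rad/s
For an in-line slider-crank, x = r cosθ + √(L² − r² sin²θ), so v = −rω sinθ·[1 + r cosθ/√(L² − r² sin²θ)].
With r = 0.054 m, L = 0.1958 m, θ = 41.2°: √(L² − r² sin²θ) = 0.19254 m.
v = −0.054·3.78·0.65869·[1 + 0.054·0.75241/0.19254] = -0.16282 m/s.
|v| = 0.16282 m/s.

0.163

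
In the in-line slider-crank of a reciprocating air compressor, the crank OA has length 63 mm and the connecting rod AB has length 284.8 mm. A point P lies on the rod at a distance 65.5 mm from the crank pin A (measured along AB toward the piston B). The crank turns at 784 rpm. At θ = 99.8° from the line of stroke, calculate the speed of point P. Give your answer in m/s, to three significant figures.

5.10

ω = 82.1 rad/s.  Crank-pin speed |V_A| = rω = 5.1723 m/s, perpendicular to OA.
Rod angle: sinφ = −(r/L) sinθ ⇒ φ = -12.590°; ω_rod = −rω cosθ/√(L²−r²sin²θ) = +3.1674 rad/s.
V_P = V_A + ω_rod × AP, with AP = 0.0655 m along the rod.
Components: V_Px = −rω sinθ − a·ω_rod·sinφ = -5.0516 m/s;  V_Py = rω cosθ + a·ω_rod·cosφ = -0.6779 m/s.
|V_P| = √(V_Px² + V_Py²) = 5.0969 m/s.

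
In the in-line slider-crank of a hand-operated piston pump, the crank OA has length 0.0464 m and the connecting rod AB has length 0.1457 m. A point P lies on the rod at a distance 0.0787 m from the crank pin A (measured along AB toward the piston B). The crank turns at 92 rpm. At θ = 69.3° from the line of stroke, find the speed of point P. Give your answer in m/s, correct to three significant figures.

0.451

ω = 9.634 rad/s.  Crank-pin speed |V_A| = rω = 0.44703 m/s, perpendicular to OA.
Rod angle: sinφ = −(r/L) sinθ ⇒ φ = -17.332°; ω_rod = −rω cosθ/√(L²−r²sin²θ) = -1.1361 rad/s.
V_P = V_A + ω_rod × AP, with AP = 0.0787 m along the rod.
Components: V_Px = −rω sinθ − a·ω_rod·sinφ = -0.44481 m/s;  V_Py = rω cosθ + a·ω_rod·cosφ = +0.072662 m/s.
|V_P| = √(V_Px² + V_Py²) = 0.4507 m/s.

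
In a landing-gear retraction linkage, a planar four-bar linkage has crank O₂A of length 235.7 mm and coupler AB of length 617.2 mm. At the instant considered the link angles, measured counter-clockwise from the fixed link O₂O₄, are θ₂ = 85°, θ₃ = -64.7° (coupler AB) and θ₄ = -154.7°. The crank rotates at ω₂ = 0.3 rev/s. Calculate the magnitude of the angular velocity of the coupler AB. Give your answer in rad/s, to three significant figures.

0.622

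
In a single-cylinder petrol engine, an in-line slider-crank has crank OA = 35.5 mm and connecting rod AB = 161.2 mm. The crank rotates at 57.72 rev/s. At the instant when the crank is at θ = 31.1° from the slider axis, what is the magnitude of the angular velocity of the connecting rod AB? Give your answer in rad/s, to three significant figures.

ω = 362.7 rad/s (converted from 57.72 rev/s).
The rod makes angle φ with the slider axis where L sinφ = r sinθ; differentiating, L cosφ·φ̇ = r ω cosθ.
L cosφ = √(L² − r² sin²θ) = 0.16015 m.
|ω_rod| = r ω |cosθ| / √(L² − r² sin²θ) = 0.0355·362.7·0.85627/0.16015 = 68.835 rad/s.

68.8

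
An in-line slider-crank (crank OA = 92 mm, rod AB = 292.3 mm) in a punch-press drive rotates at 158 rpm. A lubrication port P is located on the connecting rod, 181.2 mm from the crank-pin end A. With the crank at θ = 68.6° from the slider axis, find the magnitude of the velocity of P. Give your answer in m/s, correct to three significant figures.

ω = 16.55 rad/s.  Crank-pin speed |V_A| = rω = 1.5222 m/s, perpendicular to OA.
Rod angle: sinφ = −(r/L) sinθ ⇒ φ = -17.040°; ω_rod = −rω cosθ/√(L²−r²sin²θ) = -1.9874 rad/s.
V_P = V_A + ω_rod × AP, with AP = 0.1812 m along the rod.
Components: V_Px = −rω sinθ − a·ω_rod·sinφ = -1.5228 m/s;  V_Py = rω cosθ + a·ω_rod·cosφ = +0.21111 m/s.
|V_P| = √(V_Px² + V_Py²) = 1.5374 m/s.

1.54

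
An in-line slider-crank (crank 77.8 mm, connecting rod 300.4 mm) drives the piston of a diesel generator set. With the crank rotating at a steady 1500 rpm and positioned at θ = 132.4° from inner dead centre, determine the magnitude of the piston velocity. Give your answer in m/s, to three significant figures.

ω = 2π·1500/60 = 157.1 rad/s
For an in-line slider-crank, x = r cosθ + √(L² − r² sin²θ), so v = −rω sinθ·[1 + r cosθ/√(L² − r² sin²θ)].
With r = 0.0778 m, L = 0.3004 m, θ = 132.4°: √(L² − r² sin²θ) = 0.29485 m.
v = −0.0778·157.1·0.73846·[1 + 0.0778·-0.67430/0.29485] = -7.4189 m/s.
|v| = 7.4189 m/s.

7.42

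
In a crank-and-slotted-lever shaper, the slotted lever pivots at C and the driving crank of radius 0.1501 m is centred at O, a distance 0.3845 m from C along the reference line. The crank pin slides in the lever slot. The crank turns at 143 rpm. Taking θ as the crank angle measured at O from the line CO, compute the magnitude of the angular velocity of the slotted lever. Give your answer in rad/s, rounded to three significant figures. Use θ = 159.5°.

7.58

ω = 14.97 rad/s (from 143 rpm).
Crank pin A relative to C: A = (d + r cosθ, r sinθ); lever angle φ = atan2(r sinθ, d + r cosθ).
Differentiating tanφ: φ̇ = rω(d cosθ + r)/(d² + r² + 2dr cosθ).
d² + r² + 2dr cosθ = |CA|² = 0.0622531 m²;  d cosθ + r = -0.21005 m.
|ω_lever| = |0.1501·14.97·-0.21005| / 0.0622531 = 7.5842 rad/s.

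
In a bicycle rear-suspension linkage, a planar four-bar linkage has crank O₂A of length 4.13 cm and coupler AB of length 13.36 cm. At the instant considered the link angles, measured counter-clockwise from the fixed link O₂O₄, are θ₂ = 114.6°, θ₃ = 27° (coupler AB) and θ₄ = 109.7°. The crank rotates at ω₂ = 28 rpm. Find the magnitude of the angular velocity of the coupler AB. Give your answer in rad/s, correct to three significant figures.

0.0781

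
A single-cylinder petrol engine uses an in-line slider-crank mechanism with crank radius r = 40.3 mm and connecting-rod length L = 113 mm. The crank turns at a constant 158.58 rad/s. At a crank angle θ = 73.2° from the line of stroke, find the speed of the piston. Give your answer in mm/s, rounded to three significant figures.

ω = 158.6 rad/s
For an in-line slider-crank, x = r cosθ + √(L² − r² sin²θ), so v = −rω sinθ·[1 + r cosθ/√(L² − r² sin²θ)].
With r = 0.0403 m, L = 0.113 m, θ = 73.2°: √(L² − r² sin²θ) = 0.10621 m.
v = −0.0403·158.6·0.95732·[1 + 0.0403·0.28903/0.10621] = -6.789 m/s.
|v| = 6.789 m/s = 6789 mm/s.

6790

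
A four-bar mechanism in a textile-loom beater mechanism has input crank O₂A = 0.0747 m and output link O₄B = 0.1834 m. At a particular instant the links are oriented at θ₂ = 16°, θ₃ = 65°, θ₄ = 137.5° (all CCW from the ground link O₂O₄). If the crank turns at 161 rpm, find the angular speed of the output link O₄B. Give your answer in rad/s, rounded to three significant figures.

5.43

ω₂ = 16.86 rad/s (from 161 rpm).
Differentiating the loop-closure r₂e^{iθ₂}+r₃e^{iθ₃}=r₁+r₄e^{iθ₄} gives r₂ω₂e^{iθ₂}+r₃ω₃e^{iθ₃}=r₄ω₄e^{iθ₄}.
Eliminating the other unknown: ω₄ = r₂ω₂ sin(θ₂−θ₃) / [r₄ sin(θ₄−θ₃)].
Numerator sine = -0.75471; denominator sine = +0.95372.
Result = 0.0747·16.86·(-0.75471) / (0.1834·(+0.95372)) = -5.4342 rad/s; magnitude 5.4342 rad/s.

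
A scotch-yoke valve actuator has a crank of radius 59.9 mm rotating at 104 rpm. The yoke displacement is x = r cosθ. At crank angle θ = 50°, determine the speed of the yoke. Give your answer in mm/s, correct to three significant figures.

ω = 10.89 rad/s (from 104 rpm).
x = r cosθ ⇒ ẋ = −rω sinθ.
|v| = rω|sinθ| = 0.0599·10.89·|sin 50°| = 0.49974 m/s = 499.74 mm/s.

500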